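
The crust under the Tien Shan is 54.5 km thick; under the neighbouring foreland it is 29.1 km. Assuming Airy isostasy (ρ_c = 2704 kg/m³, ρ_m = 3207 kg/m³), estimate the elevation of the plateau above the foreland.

Excess crust Δ = 54.5 km − 29.1 km = 25.4 km, split between elevation h and root r with h + r = Δ.
Airy balance ρ_c h = (ρ_m − ρ_c) r gives r = h ρ_c/(ρ_m − ρ_c), so h (1 + ρ_c/(ρ_m − ρ_c)) = Δ, i.e. h = Δ (ρ_m − ρ_c)/ρ_m.
h = 25.4 km × 503/3207 = 3.98 km.

3.98 km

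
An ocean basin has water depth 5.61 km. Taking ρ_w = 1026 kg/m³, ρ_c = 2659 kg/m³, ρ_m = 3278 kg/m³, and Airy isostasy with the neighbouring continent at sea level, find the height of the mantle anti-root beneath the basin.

Equating mass per unit area of the two columns: replacing crust with seawater at the top is compensated by replacing crust with mantle at the base: d (ρ_c − ρ_w) = a (ρ_m − ρ_c).
a = d (ρ_c − ρ_w)/(ρ_m − ρ_c) = 5.61 km × 1633/619 = 14.8 km.

14.8 km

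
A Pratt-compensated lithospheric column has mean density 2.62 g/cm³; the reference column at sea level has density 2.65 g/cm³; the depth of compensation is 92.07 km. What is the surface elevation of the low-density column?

ρ_ref D = ρ (D + h) → h = D (ρ_ref − ρ)/ρ.
h = 92.07 km × (2.65 − 2.62)/2.62 = 1.05 km.

1.05 km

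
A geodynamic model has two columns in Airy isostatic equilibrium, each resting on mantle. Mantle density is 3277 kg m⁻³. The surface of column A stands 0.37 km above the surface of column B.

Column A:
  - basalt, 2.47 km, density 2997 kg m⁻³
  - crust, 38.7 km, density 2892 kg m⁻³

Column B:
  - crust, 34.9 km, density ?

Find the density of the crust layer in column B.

2870 kg m⁻³

Take the compensation level at the base of the deeper column (depth z_c below the surface of column A) and equate Σ ρ_i t_i down to z_c; mantle fills any gap and the z_c terms cancel.
Column A: 2.47×2997 + 38.7×2892 + (z_c − 41.17)×3277
Column B: 0.37×0 + 34.9×ρ + (z_c − 0.37 − 34.9)×3277
The z_c×3277 term appears on both sides and cancels. Collect the known terms of each column as K = Σ(ρt)_known − 3277 × (depth of known layers): K_A = 119322.99 − 3277×41.17 = −15591.1; K_B = 0 − 3277×(0.37 + 34.9) = −115579.79.
Balance: K_A = K_B + 34.9×ρ, so ρ = (K_A − K_B)/34.9 = 99988.7/34.9 = 2870 kg m⁻³.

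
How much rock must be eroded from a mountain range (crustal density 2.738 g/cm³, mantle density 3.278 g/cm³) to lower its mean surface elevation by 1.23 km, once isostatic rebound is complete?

Net drop Δ = e − u = e − e ρ_c/ρ_m = e (ρ_m − ρ_c)/ρ_m.
e = Δ ρ_m/(ρ_m − ρ_c) = 1.23 km × 3.278/0.54 = 7.47 km.

7.47 km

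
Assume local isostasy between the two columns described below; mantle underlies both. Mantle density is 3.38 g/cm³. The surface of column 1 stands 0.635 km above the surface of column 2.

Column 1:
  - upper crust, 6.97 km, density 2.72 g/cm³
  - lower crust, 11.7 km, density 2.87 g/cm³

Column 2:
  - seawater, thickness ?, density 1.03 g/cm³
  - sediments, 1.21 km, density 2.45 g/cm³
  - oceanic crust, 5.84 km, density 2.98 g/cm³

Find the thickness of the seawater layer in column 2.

2.11 km

Take the compensation level at the base of the deeper column (depth z_c below the surface of column 1) and equate Σ ρ_i t_i down to z_c; mantle fills any gap and the z_c terms cancel.
Column 1: 6.97×2.72 + 11.7×2.87 + (z_c − 18.67)×3.38
Column 2: 0.635×0 + x×1.03 + 1.21×2.45 + 5.84×2.98 + (z_c − 0.635 − 7.05 − x)×3.38
The z_c×3.38 term appears on both sides and cancels. Collect the known terms of each column as K = Σ(ρt)_known − 3.38 × (depth of known layers): K_1 = 52.5374 − 3.38×18.67 = −10.5672; K_2 = 20.3677 − 3.38×(0.635 + 7.05) = −5.6076.
Balance: K_1 = K_2 − x×(3.38 − 1.03), so x = (K_2 − K_1)/(3.38 − 1.03) = 4.9596/2.35 = 2.11 km.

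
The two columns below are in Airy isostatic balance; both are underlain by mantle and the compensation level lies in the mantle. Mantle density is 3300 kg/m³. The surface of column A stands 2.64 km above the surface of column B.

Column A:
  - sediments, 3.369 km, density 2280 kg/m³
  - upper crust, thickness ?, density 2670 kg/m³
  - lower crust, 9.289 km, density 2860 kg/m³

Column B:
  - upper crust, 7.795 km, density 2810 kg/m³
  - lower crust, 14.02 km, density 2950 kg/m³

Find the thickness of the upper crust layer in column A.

Take the compensation level at the base of the deeper column (depth z_c below the surface of column A) and equate Σ ρ_i t_i down to z_c; mantle fills any gap and the z_c terms cancel.
Column A: 3.369×2280 + x×2670 + 9.289×2860 + (z_c − 12.658 − x)×3300
Column B: 2.64×0 + 7.795×2810 + 14.02×2950 + (z_c − 2.64 − 21.815)×3300
The z_c×3300 term appears on both sides and cancels. Collect the known terms of each column as K = Σ(ρt)_known − 3300 × (depth of known layers): K_A = 34247.86 − 3300×12.658 = −7523.54; K_B = 63262.95 − 3300×(2.64 + 21.815) = −17438.55.
Balance: K_A − x×(3300 − 2670) = K_B, so x = (K_A − K_B)/(3300 − 2670) = 9915.01/630 = 15.7 km.

15.7 km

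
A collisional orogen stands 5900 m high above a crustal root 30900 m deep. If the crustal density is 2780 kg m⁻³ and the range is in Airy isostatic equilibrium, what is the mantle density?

Airy balance: ρ_c h = (ρ_m − ρ_c) r → ρ_m = ρ_c (1 + h/r).
ρ_m = 2780 × (1 + 5900 m/30900 m) = 3310 kg m⁻³.

3310 kg m⁻³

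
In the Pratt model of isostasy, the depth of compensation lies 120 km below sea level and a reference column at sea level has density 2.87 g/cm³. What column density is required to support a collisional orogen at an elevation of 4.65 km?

2.76 g/cm³

Pratt balance: ρ_ref D = ρ (D + h).
ρ = ρ_ref D/(D + h) = 2.87 × 120 km/(120 km + 4.65 km) = 2.76 g/cm³.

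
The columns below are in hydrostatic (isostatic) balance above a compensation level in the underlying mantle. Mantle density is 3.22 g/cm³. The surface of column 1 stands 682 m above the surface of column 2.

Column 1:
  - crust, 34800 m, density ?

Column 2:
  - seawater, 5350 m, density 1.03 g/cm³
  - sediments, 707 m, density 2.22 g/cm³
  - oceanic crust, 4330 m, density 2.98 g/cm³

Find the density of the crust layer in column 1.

2.77 g/cm³

Take the compensation level at the base of the deeper column (depth z_c below the surface of column 1) and equate Σ ρ_i t_i down to z_c; mantle fills any gap and the z_c terms cancel.
Column 1: 34800×ρ + (z_c − 34800)×3.22
Column 2: 682×0 + 5350×1.03 + 707×2.22 + 4330×2.98 + (z_c − 682 − 10387)×3.22
The z_c×3.22 term appears on both sides and cancels. Collect the known terms of each column as K = Σ(ρt)_known − 3.22 × (depth of known layers): K_1 = 0 − 3.22×34800 = −112056; K_2 = 19983.44 − 3.22×(682 + 10387) = −15658.74.
Balance: K_1 + 34800×ρ = K_2, so ρ = (K_2 − K_1)/34800 = 96397.3/34800 = 2.77 g/cm³.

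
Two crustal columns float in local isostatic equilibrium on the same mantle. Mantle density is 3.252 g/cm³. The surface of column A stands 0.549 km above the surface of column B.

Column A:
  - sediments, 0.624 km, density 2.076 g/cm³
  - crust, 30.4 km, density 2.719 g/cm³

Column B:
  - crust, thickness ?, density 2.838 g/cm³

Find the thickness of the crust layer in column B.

36.6 km

Take the compensation level at the base of the deeper column (depth z_c below the surface of column A) and equate Σ ρ_i t_i down to z_c; mantle fills any gap and the z_c terms cancel.
Column A: 0.624×2.076 + 30.4×2.719 + (z_c − 31.024)×3.252
Column B: 0.549×0 + x×2.838 + (z_c − 0.549 − 0 − x)×3.252
The z_c×3.252 term appears on both sides and cancels. Collect the known terms of each column as K = Σ(ρt)_known − 3.252 × (depth of known layers): K_A = 83.953024 − 3.252×31.024 = −16.937024; K_B = 0 − 3.252×(0.549 + 0) = −1.785348.
Balance: K_A = K_B − x×(3.252 − 2.838), so x = (K_B − K_A)/(3.252 − 2.838) = 15.1517/0.414 = 36.6 km.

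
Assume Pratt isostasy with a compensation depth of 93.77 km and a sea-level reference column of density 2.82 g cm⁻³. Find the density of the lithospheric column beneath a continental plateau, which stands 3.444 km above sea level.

Pratt balance: ρ_ref D = ρ (D + h).
ρ = ρ_ref D/(D + h) = 2.82 × 93.77 km/(93.77 km + 3.444 km) = 2.72 g cm⁻³.

2.72 g cm⁻³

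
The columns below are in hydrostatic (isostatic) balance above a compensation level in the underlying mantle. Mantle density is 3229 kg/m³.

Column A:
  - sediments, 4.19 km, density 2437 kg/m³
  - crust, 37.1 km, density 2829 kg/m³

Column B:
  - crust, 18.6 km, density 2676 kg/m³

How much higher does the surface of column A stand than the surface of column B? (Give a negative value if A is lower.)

For any compensation level in the mantle, the mantle terms cancel and isostasy reduces to e = (Σt_A − Σt_B) − (Σ(ρt)_A − Σ(ρt)_B) / ρ_m.
Σt_A = 41.29 km; Σt_B = 18.6 km; Σ(ρt)_A = 115166.93; Σ(ρt)_B = 49773.6 (in km·kg/m³).
e = (41.29 − 18.6) − (115166.93 − 49773.6) / 3229 = 2.44 km.

2.44 km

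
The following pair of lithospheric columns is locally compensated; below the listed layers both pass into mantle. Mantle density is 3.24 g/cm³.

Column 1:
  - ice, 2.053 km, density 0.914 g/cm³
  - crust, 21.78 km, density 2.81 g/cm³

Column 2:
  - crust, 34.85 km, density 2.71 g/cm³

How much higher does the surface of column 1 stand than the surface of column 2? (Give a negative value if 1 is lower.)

For any compensation level in the mantle, the mantle terms cancel and isostasy reduces to e = (Σt_1 − Σt_2) − (Σ(ρt)_1 − Σ(ρt)_2) / ρ_m.
Σt_1 = 23.833 km; Σt_2 = 34.85 km; Σ(ρt)_1 = 63.078242; Σ(ρt)_2 = 94.4435 (in km·g/cm³).
e = (23.833 − 34.85) − (63.078242 − 94.4435) / 3.24 = −1.34 km.

−1.34 km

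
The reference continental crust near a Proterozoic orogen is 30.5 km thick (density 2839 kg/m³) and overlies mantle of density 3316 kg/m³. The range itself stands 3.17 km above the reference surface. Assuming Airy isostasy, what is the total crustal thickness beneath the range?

52.5 km

Root depth r = h ρ_c / (ρ_m − ρ_c) = 3.17 km × 2839 / 477 = 18.87 km.
Total thickness = T + h + r = 30.5 km + 3.17 km + 18.87 km = 52.5 km.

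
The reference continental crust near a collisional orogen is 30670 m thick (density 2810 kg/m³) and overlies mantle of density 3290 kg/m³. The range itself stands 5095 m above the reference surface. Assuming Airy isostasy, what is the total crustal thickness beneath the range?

65600 m

Root depth r = h ρ_c / (ρ_m − ρ_c) = 5095 m × 2810 / 480 = 29830 m.
Total thickness = T + h + r = 30670 m + 5095 m + 29830 m = 65600 m.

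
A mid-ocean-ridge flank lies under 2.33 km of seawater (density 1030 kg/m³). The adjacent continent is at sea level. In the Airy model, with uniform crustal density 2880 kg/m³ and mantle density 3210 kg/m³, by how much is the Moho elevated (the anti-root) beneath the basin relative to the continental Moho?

For local isostatic compensation: replacing crust with seawater at the top is compensated by replacing crust with mantle at the base: d (ρ_c − ρ_w) = a (ρ_m − ρ_c).
a = d (ρ_c − ρ_w)/(ρ_m − ρ_c) = 2.33 km × 1850/330 = 13.1 km.

13.1 km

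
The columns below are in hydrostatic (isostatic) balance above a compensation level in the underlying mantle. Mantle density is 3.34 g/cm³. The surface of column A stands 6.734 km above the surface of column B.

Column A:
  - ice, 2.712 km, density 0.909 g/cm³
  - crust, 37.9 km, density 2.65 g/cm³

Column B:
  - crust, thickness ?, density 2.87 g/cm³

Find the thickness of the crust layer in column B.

Take the compensation level at the base of the deeper column (depth z_c below the surface of column A) and equate Σ ρ_i t_i down to z_c; mantle fills any gap and the z_c terms cancel.
Column A: 2.712×0.909 + 37.9×2.65 + (z_c − 40.612)×3.34
Column B: 6.734×0 + x×2.87 + (z_c − 6.734 − 0 − x)×3.34
The z_c×3.34 term appears on both sides and cancels. Collect the known terms of each column as K = Σ(ρt)_known − 3.34 × (depth of known layers): K_A = 102.900208 − 3.34×40.612 = −32.743872; K_B = 0 − 3.34×(6.734 + 0) = −22.49156.
Balance: K_A = K_B − x×(3.34 − 2.87), so x = (K_B − K_A)/(3.34 − 2.87) = 10.2523/0.47 = 21.8 km.

21.8 km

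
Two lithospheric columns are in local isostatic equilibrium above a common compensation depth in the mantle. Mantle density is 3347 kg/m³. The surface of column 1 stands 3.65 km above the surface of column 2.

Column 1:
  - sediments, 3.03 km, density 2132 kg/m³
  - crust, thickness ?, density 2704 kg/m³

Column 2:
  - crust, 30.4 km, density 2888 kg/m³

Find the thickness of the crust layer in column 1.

35 km

Take the compensation level at the base of the deeper column (depth z_c below the surface of column 1) and equate Σ ρ_i t_i down to z_c; mantle fills any gap and the z_c terms cancel.
Column 1: 3.03×2132 + x×2704 + (z_c − 3.03 − x)×3347
Column 2: 3.65×0 + 30.4×2888 + (z_c − 3.65 − 30.4)×3347
The z_c×3347 term appears on both sides and cancels. Collect the known terms of each column as K = Σ(ρt)_known − 3347 × (depth of known layers): K_1 = 6459.96 − 3347×3.03 = −3681.45; K_2 = 87795.2 − 3347×(3.65 + 30.4) = −26170.15.
Balance: K_1 − x×(3347 − 2704) = K_2, so x = (K_1 − K_2)/(3347 − 2704) = 22488.7/643 = 35 km.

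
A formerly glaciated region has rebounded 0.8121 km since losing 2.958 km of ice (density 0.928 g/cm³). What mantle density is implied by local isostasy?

3.38 g/cm³

ρ_m = ρ_ice t / u = 0.928 × 2.958 km/0.8121 km = 3.38 g/cm³.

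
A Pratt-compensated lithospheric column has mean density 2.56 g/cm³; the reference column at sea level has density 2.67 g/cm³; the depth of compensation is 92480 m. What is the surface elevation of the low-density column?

ρ_ref D = ρ (D + h) → h = D (ρ_ref − ρ)/ρ.
h = 92480 m × (2.67 − 2.56)/2.56 = 3970 m.

3970 m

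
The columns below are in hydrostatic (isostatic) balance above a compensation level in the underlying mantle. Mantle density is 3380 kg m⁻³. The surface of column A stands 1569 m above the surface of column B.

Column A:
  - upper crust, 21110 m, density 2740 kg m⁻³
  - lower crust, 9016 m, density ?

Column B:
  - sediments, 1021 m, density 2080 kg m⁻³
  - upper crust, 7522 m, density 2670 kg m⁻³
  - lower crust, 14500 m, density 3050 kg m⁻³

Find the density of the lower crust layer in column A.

Take the compensation level at the base of the deeper column (depth z_c below the surface of column A) and equate Σ ρ_i t_i down to z_c; mantle fills any gap and the z_c terms cancel.
Column A: 21110×2740 + 9016×ρ + (z_c − 30126)×3380
Column B: 1569×0 + 1021×2080 + 7522×2670 + 14500×3050 + (z_c − 1569 − 23043)×3380
The z_c×3380 term appears on both sides and cancels. Collect the known terms of each column as K = Σ(ρt)_known − 3380 × (depth of known layers): K_A = 57841400 − 3380×30126 = −43984480; K_B = 66432420 − 3380×(1569 + 23043) = −16756140.
Balance: K_A + 9016×ρ = K_B, so ρ = (K_B − K_A)/9016 = 27228300/9016 = 3020 kg m⁻³.

3020 kg m⁻³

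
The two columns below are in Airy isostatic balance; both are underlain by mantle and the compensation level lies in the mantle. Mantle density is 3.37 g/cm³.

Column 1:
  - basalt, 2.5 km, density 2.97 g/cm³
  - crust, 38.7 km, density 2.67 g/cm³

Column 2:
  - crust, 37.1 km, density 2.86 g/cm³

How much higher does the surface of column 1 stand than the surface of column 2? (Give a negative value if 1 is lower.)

For any compensation level in the mantle, the mantle terms cancel and isostasy reduces to e = (Σt_1 − Σt_2) − (Σ(ρt)_1 − Σ(ρt)_2) / ρ_m.
Σt_1 = 41.2 km; Σt_2 = 37.1 km; Σ(ρt)_1 = 110.754; Σ(ρt)_2 = 106.106 (in km·g/cm³).
e = (41.2 − 37.1) − (110.754 − 106.106) / 3.37 = 2.72 km.

2.72 km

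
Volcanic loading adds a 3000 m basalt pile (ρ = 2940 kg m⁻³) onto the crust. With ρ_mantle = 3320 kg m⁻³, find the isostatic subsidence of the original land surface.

2660 m

Subaerial loading: s = t ρ_load / ρ_m.
s = 3000 m × 2940/3320 = 2660 m.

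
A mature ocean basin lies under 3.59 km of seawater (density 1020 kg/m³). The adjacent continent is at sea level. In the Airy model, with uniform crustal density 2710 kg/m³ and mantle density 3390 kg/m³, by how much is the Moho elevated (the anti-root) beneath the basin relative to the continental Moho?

For local isostatic compensation: replacing crust with seawater at the top is compensated by replacing crust with mantle at the base: d (ρ_c − ρ_w) = a (ρ_m − ρ_c).
a = d (ρ_c − ρ_w)/(ρ_m − ρ_c) = 3.59 km × 1690/680 = 8.92 km.

8.92 km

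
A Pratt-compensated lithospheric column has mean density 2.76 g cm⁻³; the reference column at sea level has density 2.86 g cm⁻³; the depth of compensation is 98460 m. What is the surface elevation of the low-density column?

ρ_ref D = ρ (D + h) → h = D (ρ_ref − ρ)/ρ.
h = 98460 m × (2.86 − 2.76)/2.76 = 3570 m.

3570 m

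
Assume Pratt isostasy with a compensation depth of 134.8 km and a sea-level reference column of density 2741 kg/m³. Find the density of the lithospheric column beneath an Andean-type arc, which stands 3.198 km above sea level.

2680 kg/m³

Pratt balance: ρ_ref D = ρ (D + h).
ρ = ρ_ref D/(D + h) = 2741 × 134.8 km/(134.8 km + 3.198 km) = 2680 kg/m³.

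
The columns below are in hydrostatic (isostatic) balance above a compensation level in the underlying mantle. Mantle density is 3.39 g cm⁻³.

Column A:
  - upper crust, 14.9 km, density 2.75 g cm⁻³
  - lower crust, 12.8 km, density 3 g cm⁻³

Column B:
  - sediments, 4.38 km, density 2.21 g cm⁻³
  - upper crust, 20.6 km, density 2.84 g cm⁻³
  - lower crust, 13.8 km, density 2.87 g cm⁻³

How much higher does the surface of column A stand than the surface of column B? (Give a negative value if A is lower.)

−2.7 km

For any compensation level in the mantle, the mantle terms cancel and isostasy reduces to e = (Σt_A − Σt_B) − (Σ(ρt)_A − Σ(ρt)_B) / ρ_m.
Σt_A = 27.7 km; Σt_B = 38.78 km; Σ(ρt)_A = 79.375; Σ(ρt)_B = 107.7898 (in km·g cm⁻³).
e = (27.7 − 38.78) − (79.375 − 107.7898) / 3.39 = −2.7 km.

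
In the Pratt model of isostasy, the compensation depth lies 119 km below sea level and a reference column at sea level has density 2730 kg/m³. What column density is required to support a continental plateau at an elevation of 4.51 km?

2630 kg/m³

Pratt balance: ρ_ref D = ρ (D + h).
ρ = ρ_ref D/(D + h) = 2730 × 119 km/(119 km + 4.51 km) = 2630 kg/m³.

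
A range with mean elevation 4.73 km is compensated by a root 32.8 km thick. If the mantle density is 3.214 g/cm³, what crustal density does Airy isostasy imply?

ρ_c h = (ρ_m − ρ_c) r → ρ_c (h + r) = ρ_m r → ρ_c = ρ_m r / (h + r).
ρ_c = 3.214 × 32.8 km / (4.73 km + 32.8 km) = 2.81 g/cm³.

2.81 g/cm³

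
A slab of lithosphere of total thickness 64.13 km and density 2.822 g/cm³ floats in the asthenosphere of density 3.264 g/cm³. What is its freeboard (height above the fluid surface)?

8.68 km

Floating equilibrium: submerged depth d = t ρ_obj/ρ_fluid = 64.13 km × 2.822/3.264 = 55.45 km.
Freeboard = t − d = 64.13 km − 55.45 km = 8.68 km.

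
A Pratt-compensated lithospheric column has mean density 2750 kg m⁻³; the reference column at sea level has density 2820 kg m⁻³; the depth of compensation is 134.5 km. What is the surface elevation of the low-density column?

ρ_ref D = ρ (D + h) → h = D (ρ_ref − ρ)/ρ.
h = 134.5 km × (2820 − 2750)/2750 = 3.42 km.

3.42 km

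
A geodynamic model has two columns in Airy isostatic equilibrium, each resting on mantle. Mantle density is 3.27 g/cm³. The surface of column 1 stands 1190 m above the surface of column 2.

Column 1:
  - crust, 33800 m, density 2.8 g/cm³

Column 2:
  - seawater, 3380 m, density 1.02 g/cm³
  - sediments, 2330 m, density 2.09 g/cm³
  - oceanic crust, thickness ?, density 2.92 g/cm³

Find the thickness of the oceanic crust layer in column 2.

Take the compensation level at the base of the deeper column (depth z_c below the surface of column 1) and equate Σ ρ_i t_i down to z_c; mantle fills any gap and the z_c terms cancel.
Column 1: 33800×2.8 + (z_c − 33800)×3.27
Column 2: 1190×0 + 3380×1.02 + 2330×2.09 + x×2.92 + (z_c − 1190 − 5710 − x)×3.27
The z_c×3.27 term appears on both sides and cancels. Collect the known terms of each column as K = Σ(ρt)_known − 3.27 × (depth of known layers): K_1 = 94640 − 3.27×33800 = −15886; K_2 = 8317.3 − 3.27×(1190 + 5710) = −14245.7.
Balance: K_1 = K_2 − x×(3.27 − 2.92), so x = (K_2 − K_1)/(3.27 − 2.92) = 1640.3/0.35 = 4690 m.

4690 m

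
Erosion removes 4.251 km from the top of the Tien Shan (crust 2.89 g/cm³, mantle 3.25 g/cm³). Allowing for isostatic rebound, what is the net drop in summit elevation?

0.471 km

Rebound u = e ρ_c/ρ_m = 4.251 km × 2.89/3.25 = 3.78 km.
Net surface drop = e − u = 4.251 km − 3.78 km = e (ρ_m − ρ_c)/ρ_m = 0.471 km.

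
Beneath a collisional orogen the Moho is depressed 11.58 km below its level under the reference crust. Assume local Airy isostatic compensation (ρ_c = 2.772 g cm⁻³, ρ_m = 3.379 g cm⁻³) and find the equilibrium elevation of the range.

2.54 km

In Airy isostatic equilibrium: ρ_c h = (ρ_m − ρ_c) r.
h = r (ρ_m − ρ_c) / ρ_c = 11.58 km × (3.379 − 2.772) / 2.772 = 2.54 km.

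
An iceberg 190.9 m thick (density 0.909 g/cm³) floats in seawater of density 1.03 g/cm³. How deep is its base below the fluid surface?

Draft d = t ρ_obj/ρ_fluid = 190.9 m × 0.909/1.03 = 168 m.

168 m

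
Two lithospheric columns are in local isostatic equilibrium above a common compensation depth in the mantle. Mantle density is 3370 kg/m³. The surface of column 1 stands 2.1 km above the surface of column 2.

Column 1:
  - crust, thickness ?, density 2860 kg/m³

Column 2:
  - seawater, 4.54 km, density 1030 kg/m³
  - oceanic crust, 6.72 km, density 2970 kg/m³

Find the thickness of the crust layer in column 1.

40 km

Take the compensation level at the base of the deeper column (depth z_c below the surface of column 1) and equate Σ ρ_i t_i down to z_c; mantle fills any gap and the z_c terms cancel.
Column 1: x×2860 + (z_c − 0 − x)×3370
Column 2: 2.1×0 + 4.54×1030 + 6.72×2970 + (z_c − 2.1 − 11.26)×3370
The z_c×3370 term appears on both sides and cancels. Collect the known terms of each column as K = Σ(ρt)_known − 3370 × (depth of known layers): K_1 = 0 − 3370×0 = 0; K_2 = 24634.6 − 3370×(2.1 + 11.26) = −20388.6.
Balance: K_1 − x×(3370 − 2860) = K_2, so x = (K_1 − K_2)/(3370 − 2860) = 20388.6/510 = 40 km.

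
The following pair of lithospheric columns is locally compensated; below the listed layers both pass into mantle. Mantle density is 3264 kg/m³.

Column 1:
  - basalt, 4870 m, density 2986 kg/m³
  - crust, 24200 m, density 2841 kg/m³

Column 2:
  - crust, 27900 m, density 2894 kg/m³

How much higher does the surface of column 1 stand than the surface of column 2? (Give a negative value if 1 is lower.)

For any compensation level in the mantle, the mantle terms cancel and isostasy reduces to e = (Σt_1 − Σt_2) − (Σ(ρt)_1 − Σ(ρt)_2) / ρ_m.
Σt_1 = 29070 m; Σt_2 = 27900 m; Σ(ρt)_1 = 83294020; Σ(ρt)_2 = 80742600 (in m·kg/m³).
e = (29070 − 27900) − (83294020 − 80742600) / 3264 = 388 m.

388 m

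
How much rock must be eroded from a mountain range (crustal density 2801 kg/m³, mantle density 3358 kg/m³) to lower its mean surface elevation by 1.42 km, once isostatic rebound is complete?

8.56 km

Net drop Δ = e − u = e − e ρ_c/ρ_m = e (ρ_m − ρ_c)/ρ_m.
e = Δ ρ_m/(ρ_m − ρ_c) = 1.42 km × 3358/557 = 8.56 km.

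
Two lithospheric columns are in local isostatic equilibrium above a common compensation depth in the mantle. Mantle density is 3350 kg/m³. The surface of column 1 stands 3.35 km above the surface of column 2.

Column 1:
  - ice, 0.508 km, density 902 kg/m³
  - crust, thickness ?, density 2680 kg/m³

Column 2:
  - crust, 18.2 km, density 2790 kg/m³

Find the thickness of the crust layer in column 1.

30.1 km

Take the compensation level at the base of the deeper column (depth z_c below the surface of column 1) and equate Σ ρ_i t_i down to z_c; mantle fills any gap and the z_c terms cancel.
Column 1: 0.508×902 + x×2680 + (z_c − 0.508 − x)×3350
Column 2: 3.35×0 + 18.2×2790 + (z_c − 3.35 − 18.2)×3350
The z_c×3350 term appears on both sides and cancels. Collect the known terms of each column as K = Σ(ρt)_known − 3350 × (depth of known layers): K_1 = 458.216 − 3350×0.508 = −1243.584; K_2 = 50778 − 3350×(3.35 + 18.2) = −21414.5.
Balance: K_1 − x×(3350 − 2680) = K_2, so x = (K_1 − K_2)/(3350 − 2680) = 20170.9/670 = 30.1 km.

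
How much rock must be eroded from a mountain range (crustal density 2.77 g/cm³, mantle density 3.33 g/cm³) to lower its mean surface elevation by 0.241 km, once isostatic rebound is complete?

1.43 km

Net drop Δ = e − u = e − e ρ_c/ρ_m = e (ρ_m − ρ_c)/ρ_m.
e = Δ ρ_m/(ρ_m − ρ_c) = 0.241 km × 3.33/0.56 = 1.43 km.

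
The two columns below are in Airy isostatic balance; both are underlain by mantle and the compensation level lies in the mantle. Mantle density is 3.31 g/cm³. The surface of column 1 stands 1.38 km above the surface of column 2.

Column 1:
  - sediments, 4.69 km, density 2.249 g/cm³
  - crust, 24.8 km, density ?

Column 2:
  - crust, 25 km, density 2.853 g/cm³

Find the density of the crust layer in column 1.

Take the compensation level at the base of the deeper column (depth z_c below the surface of column 1) and equate Σ ρ_i t_i down to z_c; mantle fills any gap and the z_c terms cancel.
Column 1: 4.69×2.249 + 24.8×ρ + (z_c − 29.49)×3.31
Column 2: 1.38×0 + 25×2.853 + (z_c − 1.38 − 25)×3.31
The z_c×3.31 term appears on both sides and cancels. Collect the known terms of each column as K = Σ(ρt)_known − 3.31 × (depth of known layers): K_1 = 10.54781 − 3.31×29.49 = −87.06409; K_2 = 71.325 − 3.31×(1.38 + 25) = −15.9928.
Balance: K_1 + 24.8×ρ = K_2, so ρ = (K_2 − K_1)/24.8 = 71.0713/24.8 = 2.87 g/cm³.

2.87 g/cm³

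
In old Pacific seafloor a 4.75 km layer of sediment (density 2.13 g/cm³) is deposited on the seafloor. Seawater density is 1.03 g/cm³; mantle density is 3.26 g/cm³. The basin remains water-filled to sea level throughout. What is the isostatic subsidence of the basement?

Submarine loading: the sediment displaces seawater, and the subsidence is in turn flooded, so s (ρ_m − ρ_w) = t (ρ_sed − ρ_w).
s = 4.75 km × (2.13 − 1.03) / (3.26 − 1.03) = 2.34 km.

2.34 km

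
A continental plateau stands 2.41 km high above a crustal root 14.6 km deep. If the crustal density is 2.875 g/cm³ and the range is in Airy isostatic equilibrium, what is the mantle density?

Airy balance: ρ_c h = (ρ_m − ρ_c) r → ρ_m = ρ_c (1 + h/r).
ρ_m = 2.875 × (1 + 2.41 km/14.6 km) = 3.35 g/cm³.

3.35 g/cm³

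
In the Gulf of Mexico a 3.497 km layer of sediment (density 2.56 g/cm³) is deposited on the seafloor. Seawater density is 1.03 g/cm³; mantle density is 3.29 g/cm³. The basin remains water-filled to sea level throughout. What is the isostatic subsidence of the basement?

Submarine loading: the sediment displaces seawater, and the subsidence is in turn flooded, so s (ρ_m − ρ_w) = t (ρ_sed − ρ_w).
s = 3.497 km × (2.56 − 1.03) / (3.29 − 1.03) = 2.37 km.

2.37 km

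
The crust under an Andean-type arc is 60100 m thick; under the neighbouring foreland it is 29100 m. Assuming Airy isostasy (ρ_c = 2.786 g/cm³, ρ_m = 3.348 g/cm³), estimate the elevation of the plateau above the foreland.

Excess crust Δ = 60100 m − 29100 m = 31000 m, split between elevation h and root r with h + r = Δ.
Airy balance ρ_c h = (ρ_m − ρ_c) r gives r = h ρ_c/(ρ_m − ρ_c), so h (1 + ρ_c/(ρ_m − ρ_c)) = Δ, i.e. h = Δ (ρ_m − ρ_c)/ρ_m.
h = 31000 m × 0.562/3.348 = 5200 m.

5200 m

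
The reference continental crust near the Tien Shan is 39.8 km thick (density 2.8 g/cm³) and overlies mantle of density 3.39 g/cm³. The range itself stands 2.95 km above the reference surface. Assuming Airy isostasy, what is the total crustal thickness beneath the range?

56.8 km

Root depth r = h ρ_c / (ρ_m − ρ_c) = 2.95 km × 2.8 / 0.59 = 14 km.
Total thickness = T + h + r = 39.8 km + 2.95 km + 14 km = 56.8 km.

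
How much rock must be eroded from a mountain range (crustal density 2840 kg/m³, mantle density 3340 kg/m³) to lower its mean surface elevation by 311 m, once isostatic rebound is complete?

Net drop Δ = e − u = e − e ρ_c/ρ_m = e (ρ_m − ρ_c)/ρ_m.
e = Δ ρ_m/(ρ_m − ρ_c) = 311 m × 3340/500 = 2080 m.

2080 m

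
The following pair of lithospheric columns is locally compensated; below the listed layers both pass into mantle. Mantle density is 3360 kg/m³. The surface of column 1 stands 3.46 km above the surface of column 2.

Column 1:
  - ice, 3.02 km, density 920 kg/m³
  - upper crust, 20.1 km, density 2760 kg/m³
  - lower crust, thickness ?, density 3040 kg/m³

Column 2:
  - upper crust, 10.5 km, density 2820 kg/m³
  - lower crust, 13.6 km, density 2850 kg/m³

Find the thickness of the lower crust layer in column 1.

Take the compensation level at the base of the deeper column (depth z_c below the surface of column 1) and equate Σ ρ_i t_i down to z_c; mantle fills any gap and the z_c terms cancel.
Column 1: 3.02×920 + 20.1×2760 + x×3040 + (z_c − 23.12 − x)×3360
Column 2: 3.46×0 + 10.5×2820 + 13.6×2850 + (z_c − 3.46 − 24.1)×3360
The z_c×3360 term appears on both sides and cancels. Collect the known terms of each column as K = Σ(ρt)_known − 3360 × (depth of known layers): K_1 = 58254.4 − 3360×23.12 = −19428.8; K_2 = 68370 − 3360×(3.46 + 24.1) = −24231.6.
Balance: K_1 − x×(3360 − 3040) = K_2, so x = (K_1 − K_2)/(3360 − 3040) = 4802.8/320 = 15 km.

15 km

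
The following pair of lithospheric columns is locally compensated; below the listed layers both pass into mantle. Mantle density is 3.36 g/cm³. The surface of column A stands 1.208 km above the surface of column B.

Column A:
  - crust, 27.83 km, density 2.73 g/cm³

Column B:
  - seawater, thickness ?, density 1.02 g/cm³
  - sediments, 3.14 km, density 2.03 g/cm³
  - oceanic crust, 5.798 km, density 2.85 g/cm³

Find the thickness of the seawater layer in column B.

2.71 km

Take the compensation level at the base of the deeper column (depth z_c below the surface of column A) and equate Σ ρ_i t_i down to z_c; mantle fills any gap and the z_c terms cancel.
Column A: 27.83×2.73 + (z_c − 27.83)×3.36
Column B: 1.208×0 + x×1.02 + 3.14×2.03 + 5.798×2.85 + (z_c − 1.208 − 8.938 − x)×3.36
The z_c×3.36 term appears on both sides and cancels. Collect the known terms of each column as K = Σ(ρt)_known − 3.36 × (depth of known layers): K_A = 75.9759 − 3.36×27.83 = −17.5329; K_B = 22.8985 − 3.36×(1.208 + 8.938) = −11.19206.
Balance: K_A = K_B − x×(3.36 − 1.02), so x = (K_B − K_A)/(3.36 − 1.02) = 6.34084/2.34 = 2.71 km.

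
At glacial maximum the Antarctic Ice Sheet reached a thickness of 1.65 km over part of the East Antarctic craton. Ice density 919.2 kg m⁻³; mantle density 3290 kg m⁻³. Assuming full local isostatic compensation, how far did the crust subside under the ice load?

0.461 km

Equating mass per unit area of the two columns: the ice load ρ_ice t is balanced by mantle displaced below, ρ_m s.
s = t ρ_ice / ρ_m = 1.65 km × 919.2/3290 = 0.461 km.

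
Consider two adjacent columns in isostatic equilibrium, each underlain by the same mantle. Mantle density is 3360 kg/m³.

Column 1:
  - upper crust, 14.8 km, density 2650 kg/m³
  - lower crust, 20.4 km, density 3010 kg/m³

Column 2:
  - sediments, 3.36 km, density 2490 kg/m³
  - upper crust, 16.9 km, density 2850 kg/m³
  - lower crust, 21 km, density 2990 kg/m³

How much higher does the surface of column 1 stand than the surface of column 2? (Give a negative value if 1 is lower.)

−0.495 km

For any compensation level in the mantle, the mantle terms cancel and isostasy reduces to e = (Σt_1 − Σt_2) − (Σ(ρt)_1 − Σ(ρt)_2) / ρ_m.
Σt_1 = 35.2 km; Σt_2 = 41.26 km; Σ(ρt)_1 = 100624; Σ(ρt)_2 = 119321.4 (in km·kg/m³).
e = (35.2 − 41.26) − (100624 − 119321.4) / 3360 = −0.495 km.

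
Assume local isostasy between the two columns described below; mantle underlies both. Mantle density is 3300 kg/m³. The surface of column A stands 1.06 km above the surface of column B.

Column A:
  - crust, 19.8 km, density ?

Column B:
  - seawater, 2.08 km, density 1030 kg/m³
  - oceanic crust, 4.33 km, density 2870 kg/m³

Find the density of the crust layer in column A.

Take the compensation level at the base of the deeper column (depth z_c below the surface of column A) and equate Σ ρ_i t_i down to z_c; mantle fills any gap and the z_c terms cancel.
Column A: 19.8×ρ + (z_c − 19.8)×3300
Column B: 1.06×0 + 2.08×1030 + 4.33×2870 + (z_c − 1.06 − 6.41)×3300
The z_c×3300 term appears on both sides and cancels. Collect the known terms of each column as K = Σ(ρt)_known − 3300 × (depth of known layers): K_A = 0 − 3300×19.8 = −65340; K_B = 14569.5 − 3300×(1.06 + 6.41) = −10081.5.
Balance: K_A + 19.8×ρ = K_B, so ρ = (K_B − K_A)/19.8 = 55258.5/19.8 = 2790 kg/m³.

2790 kg/m³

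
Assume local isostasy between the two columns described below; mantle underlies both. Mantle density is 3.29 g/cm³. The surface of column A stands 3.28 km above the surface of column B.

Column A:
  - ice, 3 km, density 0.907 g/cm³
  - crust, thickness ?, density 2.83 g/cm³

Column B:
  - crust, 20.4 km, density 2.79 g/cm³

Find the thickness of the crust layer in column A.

Take the compensation level at the base of the deeper column (depth z_c below the surface of column A) and equate Σ ρ_i t_i down to z_c; mantle fills any gap and the z_c terms cancel.
Column A: 3×0.907 + x×2.83 + (z_c − 3 − x)×3.29
Column B: 3.28×0 + 20.4×2.79 + (z_c − 3.28 − 20.4)×3.29
The z_c×3.29 term appears on both sides and cancels. Collect the known terms of each column as K = Σ(ρt)_known − 3.29 × (depth of known layers): K_A = 2.721 − 3.29×3 = −7.149; K_B = 56.916 − 3.29×(3.28 + 20.4) = −20.9912.
Balance: K_A − x×(3.29 − 2.83) = K_B, so x = (K_A − K_B)/(3.29 − 2.83) = 13.8422/0.46 = 30.1 km.

30.1 km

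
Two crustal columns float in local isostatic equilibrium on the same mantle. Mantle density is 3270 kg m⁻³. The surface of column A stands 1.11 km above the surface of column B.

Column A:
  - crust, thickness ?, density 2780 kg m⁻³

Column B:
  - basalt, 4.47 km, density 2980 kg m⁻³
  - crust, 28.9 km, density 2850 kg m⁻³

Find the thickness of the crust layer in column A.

34.8 km

Take the compensation level at the base of the deeper column (depth z_c below the surface of column A) and equate Σ ρ_i t_i down to z_c; mantle fills any gap and the z_c terms cancel.
Column A: x×2780 + (z_c − 0 − x)×3270
Column B: 1.11×0 + 4.47×2980 + 28.9×2850 + (z_c − 1.11 − 33.37)×3270
The z_c×3270 term appears on both sides and cancels. Collect the known terms of each column as K = Σ(ρt)_known − 3270 × (depth of known layers): K_A = 0 − 3270×0 = 0; K_B = 95685.6 − 3270×(1.11 + 33.37) = −17064.
Balance: K_A − x×(3270 − 2780) = K_B, so x = (K_A − K_B)/(3270 − 2780) = 17064/490 = 34.8 km.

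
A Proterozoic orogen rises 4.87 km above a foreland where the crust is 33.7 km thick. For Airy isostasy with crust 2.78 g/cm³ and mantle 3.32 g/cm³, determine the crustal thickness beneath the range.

63.6 km

Root depth r = h ρ_c / (ρ_m − ρ_c) = 4.87 km × 2.78 / 0.54 = 25.07 km.
Total thickness = T + h + r = 33.7 km + 4.87 km + 25.07 km = 63.6 km.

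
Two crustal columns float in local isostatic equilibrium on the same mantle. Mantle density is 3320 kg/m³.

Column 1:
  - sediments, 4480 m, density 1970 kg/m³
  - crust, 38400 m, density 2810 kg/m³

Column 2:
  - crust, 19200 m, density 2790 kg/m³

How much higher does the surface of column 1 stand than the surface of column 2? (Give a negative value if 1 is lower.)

4660 m

For any compensation level in the mantle, the mantle terms cancel and isostasy reduces to e = (Σt_1 − Σt_2) − (Σ(ρt)_1 − Σ(ρt)_2) / ρ_m.
Σt_1 = 42880 m; Σt_2 = 19200 m; Σ(ρt)_1 = 116729600; Σ(ρt)_2 = 53568000 (in m·kg/m³).
e = (42880 − 19200) − (116729600 − 53568000) / 3320 = 4660 m.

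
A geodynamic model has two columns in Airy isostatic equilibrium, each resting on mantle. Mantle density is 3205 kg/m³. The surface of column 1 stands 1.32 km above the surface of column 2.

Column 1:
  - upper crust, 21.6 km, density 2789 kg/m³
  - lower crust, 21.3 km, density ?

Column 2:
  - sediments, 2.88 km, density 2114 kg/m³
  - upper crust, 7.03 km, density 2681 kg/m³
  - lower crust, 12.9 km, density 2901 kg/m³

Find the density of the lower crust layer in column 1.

Take the compensation level at the base of the deeper column (depth z_c below the surface of column 1) and equate Σ ρ_i t_i down to z_c; mantle fills any gap and the z_c terms cancel.
Column 1: 21.6×2789 + 21.3×ρ + (z_c − 42.9)×3205
Column 2: 1.32×0 + 2.88×2114 + 7.03×2681 + 12.9×2901 + (z_c − 1.32 − 22.81)×3205
The z_c×3205 term appears on both sides and cancels. Collect the known terms of each column as K = Σ(ρt)_known − 3205 × (depth of known layers): K_1 = 60242.4 − 3205×42.9 = −77252.1; K_2 = 62358.65 − 3205×(1.32 + 22.81) = −14978.
Balance: K_1 + 21.3×ρ = K_2, so ρ = (K_2 − K_1)/21.3 = 62274.1/21.3 = 2920 kg/m³.

2920 kg/m³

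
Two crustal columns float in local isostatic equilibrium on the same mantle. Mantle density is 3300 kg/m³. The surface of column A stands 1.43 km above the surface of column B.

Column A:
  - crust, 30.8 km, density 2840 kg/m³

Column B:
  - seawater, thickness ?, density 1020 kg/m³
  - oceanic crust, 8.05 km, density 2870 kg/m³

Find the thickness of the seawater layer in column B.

Take the compensation level at the base of the deeper column (depth z_c below the surface of column A) and equate Σ ρ_i t_i down to z_c; mantle fills any gap and the z_c terms cancel.
Column A: 30.8×2840 + (z_c − 30.8)×3300
Column B: 1.43×0 + x×1020 + 8.05×2870 + (z_c − 1.43 − 8.05 − x)×3300
The z_c×3300 term appears on both sides and cancels. Collect the known terms of each column as K = Σ(ρt)_known − 3300 × (depth of known layers): K_A = 87472 − 3300×30.8 = −14168; K_B = 23103.5 − 3300×(1.43 + 8.05) = −8180.5.
Balance: K_A = K_B − x×(3300 − 1020), so x = (K_B − K_A)/(3300 − 1020) = 5987.5/2280 = 2.63 km.

2.63 km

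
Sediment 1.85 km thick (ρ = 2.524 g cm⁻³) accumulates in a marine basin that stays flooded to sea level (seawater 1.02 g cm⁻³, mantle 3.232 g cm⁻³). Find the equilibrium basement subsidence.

1.26 km

Submarine loading: the sediment displaces seawater, and the subsidence is in turn flooded, so s (ρ_m − ρ_w) = t (ρ_sed − ρ_w).
s = 1.85 km × (2.524 − 1.02) / (3.232 − 1.02) = 1.26 km.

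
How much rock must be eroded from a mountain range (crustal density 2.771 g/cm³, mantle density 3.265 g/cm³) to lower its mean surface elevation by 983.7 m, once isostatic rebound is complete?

Net drop Δ = e − u = e − e ρ_c/ρ_m = e (ρ_m − ρ_c)/ρ_m.
e = Δ ρ_m/(ρ_m − ρ_c) = 983.7 m × 3.265/0.494 = 6500 m.

6500 m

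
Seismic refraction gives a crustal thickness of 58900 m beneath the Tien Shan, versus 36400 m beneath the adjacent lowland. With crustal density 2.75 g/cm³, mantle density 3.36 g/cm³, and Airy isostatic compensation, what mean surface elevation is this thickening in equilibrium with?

Excess crust Δ = 58900 m − 36400 m = 22500 m, split between elevation h and root r with h + r = Δ.
Airy balance ρ_c h = (ρ_m − ρ_c) r gives r = h ρ_c/(ρ_m − ρ_c), so h (1 + ρ_c/(ρ_m − ρ_c)) = Δ, i.e. h = Δ (ρ_m − ρ_c)/ρ_m.
h = 22500 m × 0.61/3.36 = 4080 m.

4080 m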